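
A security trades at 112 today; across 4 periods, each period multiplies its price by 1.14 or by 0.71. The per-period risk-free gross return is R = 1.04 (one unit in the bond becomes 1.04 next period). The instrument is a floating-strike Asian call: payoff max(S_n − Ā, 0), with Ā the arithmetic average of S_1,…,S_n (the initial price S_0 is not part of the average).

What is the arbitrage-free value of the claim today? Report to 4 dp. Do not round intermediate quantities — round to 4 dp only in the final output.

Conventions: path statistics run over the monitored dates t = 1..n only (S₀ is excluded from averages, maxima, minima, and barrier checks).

Under the martingale measure an up-move has probability p* = 0.7674; value the claim as the probability-weighted average of per-path payoffs, discounted 4 periods at R = 1.04.
Enumerate all 2^4 = 16 price paths (U = up ×1.14, D = down ×0.71); each path with k up-moves has probability p*^k·(1−p*)^(4−k).
DDDD: Ā=51.1316, payoff=0.0000, prob=0.002925
UDDD: Ā=82.0986, payoff=0.0000, prob=0.009653
DUDD: Ā=70.0586, payoff=0.0000, prob=0.009653
UUDD: Ā=112.4884, payoff=0.0000, prob=0.031853
DDUD: Ā=61.5102, payoff=0.0000, prob=0.009653
UDUD: Ā=98.7628, payoff=0.0000, prob=0.031853
DUUD: Ā=86.7228, payoff=0.0000, prob=0.031853
UUUD: Ā=139.2451, payoff=0.0000, prob=0.105116
DDDU: Ā=55.4408, payoff=0.0000, prob=0.009653
UDDU: Ā=89.0177, payoff=0.0000, prob=0.031853
DUDU: Ā=76.9777, payoff=0.0000, prob=0.031853
UUDU: Ā=123.5979, payoff=0.0000, prob=0.105116
DDUU: Ā=68.4293, payoff=4.9451, prob=0.031853
UDUU: Ā=109.8723, payoff=7.9400, prob=0.105116
DUUU: Ā=97.8323, payoff=19.9800, prob=0.105116
UUUU: Ā=157.0829, payoff=32.0806, prob=0.346882
Price = Σ prob·payoff / R^4 = 14.220553 / 1.169859 = 12.1558

price = 12.1558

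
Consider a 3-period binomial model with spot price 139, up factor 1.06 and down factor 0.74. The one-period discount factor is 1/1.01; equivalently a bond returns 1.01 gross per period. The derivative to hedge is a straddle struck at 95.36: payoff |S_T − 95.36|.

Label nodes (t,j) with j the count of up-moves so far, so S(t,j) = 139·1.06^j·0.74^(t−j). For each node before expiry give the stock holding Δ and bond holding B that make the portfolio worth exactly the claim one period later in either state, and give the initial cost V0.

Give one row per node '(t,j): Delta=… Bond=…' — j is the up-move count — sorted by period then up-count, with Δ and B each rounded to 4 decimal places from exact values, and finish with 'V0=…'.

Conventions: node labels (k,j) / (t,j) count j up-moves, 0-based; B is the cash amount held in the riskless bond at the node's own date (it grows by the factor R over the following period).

(0,0): Delta=0.8032 Bond=-63.1527
(1,0): Delta=0.0260 Bond=16.1553
(1,1): Delta=0.9037 Bond=-78.5878
(2,0): Delta=-1.0000 Bond=94.4158
(2,1): Delta=0.1587 Bond=1.8540
(2,2): Delta=1.0000 Bond=-94.4158
V0=48.4942

Arbitrage-free pricing uses the up-move probability p* = (R−d)/(u−d) = 0.8437, discounting each step at R = 1.01.
Expiry values: V(3,0)=39.0339, V(3,1)=14.6766, V(3,2)=20.2135, V(3,3)=70.1912
(2,0): S=76.1164. Δ = (V_up−V_dn)/(S_up−S_dn) = (14.6766−39.0339)/(80.6834−56.3261) = -1.0000. V = [p*·14.6766 + (1−p*)·39.0339]/1.01 = 18.2994. B = V − Δ·S = 94.4158.
(2,1): S=109.0316. Δ = (V_up−V_dn)/(S_up−S_dn) = (20.2135−14.6766)/(115.5735−80.6834) = 0.1587. V = [p*·20.2135 + (1−p*)·14.6766]/1.01 = 19.1568. B = V − Δ·S = 1.8540.
(2,2): S=156.1804. Δ = (V_up−V_dn)/(S_up−S_dn) = (70.1912−20.2135)/(165.5512−115.5735) = 1.0000. V = [p*·70.1912 + (1−p*)·20.2135]/1.01 = 61.7646. B = V − Δ·S = -94.4158.
(1,0): S=102.8600. Δ = (V_up−V_dn)/(S_up−S_dn) = (19.1568−18.2994)/(109.0316−76.1164) = 0.0260. V = [p*·19.1568 + (1−p*)·18.2994]/1.01 = 18.8345. B = V − Δ·S = 16.1553.
(1,1): S=147.3400. Δ = (V_up−V_dn)/(S_up−S_dn) = (61.7646−19.1568)/(156.1804−109.0316) = 0.9037. V = [p*·61.7646 + (1−p*)·19.1568]/1.01 = 54.5615. B = V − Δ·S = -78.5878.
(0,0): S=139.0000. Δ = (V_up−V_dn)/(S_up−S_dn) = (54.5615−18.8345)/(147.3400−102.8600) = 0.8032. V = [p*·54.5615 + (1−p*)·18.8345]/1.01 = 48.4942. B = V − Δ·S = -63.1527.
Check: Δ(0,0)·S0 + B(0,0) = 48.4942 = V0.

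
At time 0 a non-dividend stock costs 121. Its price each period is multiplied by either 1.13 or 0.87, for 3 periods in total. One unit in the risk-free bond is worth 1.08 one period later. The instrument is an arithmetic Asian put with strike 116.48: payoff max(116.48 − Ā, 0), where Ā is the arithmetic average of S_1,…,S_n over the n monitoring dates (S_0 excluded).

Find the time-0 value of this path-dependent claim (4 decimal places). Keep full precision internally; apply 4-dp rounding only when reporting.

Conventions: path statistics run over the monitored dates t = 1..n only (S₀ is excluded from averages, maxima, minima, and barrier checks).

Set p* = 0.8077 (from d < R < u); the path-dependent value is the discounted p*-expectation over all price paths.
Enumerate all 2^3 = 8 price paths (U = up ×1.13, D = down ×0.87); each path with k up-moves has probability p*^k·(1−p*)^(3−k).
DDD: Ā=92.1779, payoff=24.3021, prob=0.007112
UDD: Ā=119.7253, payoff=0.0000, prob=0.029870
DUD: Ā=109.2387, payoff=7.2413, prob=0.029870
UUD: Ā=141.8847, payoff=0.0000, prob=0.125455
DDU: Ā=100.1153, payoff=16.3647, prob=0.029870
UDU: Ā=130.0348, payoff=0.0000, prob=0.125455
DUU: Ā=119.5481, payoff=0.0000, prob=0.125455
UUU: Ā=155.2751, payoff=0.0000, prob=0.526912
Price = Σ prob·payoff / R^3 = 0.877955 / 1.259712 = 0.6969

price = 0.6969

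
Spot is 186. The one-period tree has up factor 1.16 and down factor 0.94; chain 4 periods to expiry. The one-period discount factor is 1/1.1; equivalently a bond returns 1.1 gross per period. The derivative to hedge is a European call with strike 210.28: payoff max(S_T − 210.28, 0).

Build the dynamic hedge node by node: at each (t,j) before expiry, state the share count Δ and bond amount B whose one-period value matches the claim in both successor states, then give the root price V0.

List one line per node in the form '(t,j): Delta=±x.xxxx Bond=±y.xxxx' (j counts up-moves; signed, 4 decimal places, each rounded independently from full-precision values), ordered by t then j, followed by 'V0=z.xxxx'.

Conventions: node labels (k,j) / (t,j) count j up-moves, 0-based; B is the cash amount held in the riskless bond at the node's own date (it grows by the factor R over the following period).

(0,0): Delta=0.8948 Bond=-122.5502
(1,0): Delta=0.6808 Bond=-97.4040
(1,1): Delta=0.9598 Bond=-148.8306
(2,0): Delta=0.1987 Bond=-27.9126
(2,1): Delta=0.8273 Bond=-136.8564
(2,2): Delta=1.0000 Bond=-173.7851
(3,0): Delta=0.0000 Bond=0.0000
(3,1): Delta=0.2591 Bond=-42.2177
(3,2): Delta=1.0000 Bond=-191.1636
(3,3): Delta=1.0000 Bond=-191.1636
V0=43.8742

Arbitrage-free pricing uses the up-move probability p* = (R−d)/(u−d) = 0.7273, discounting each step at R = 1.1.
Payoffs at expiry: V(4,0)=0.0000, V(4,1)=0.0000, V(4,2)=10.8688, V(4,3)=62.6271, V(4,4)=126.4989
  t=3,j=0: stock 154.4886 → up 179.2068 (V=0.0000), down 145.2193 (V=0.0000). Price 0.0000; hedge Δ=0.0000, bond B=0.0000.
  t=3,j=1: stock 190.6455 → up 221.1488 (V=10.8688), down 179.2068 (V=0.0000). Price 7.1860; hedge Δ=0.2591, bond B=-42.2177.
  t=3,j=2: stock 235.2647 → up 272.9071 (V=62.6271), down 221.1488 (V=10.8688). Price 44.1011; hedge Δ=1.0000, bond B=-191.1636.
  t=3,j=3: stock 290.3267 → up 336.7789 (V=126.4989), down 272.9071 (V=62.6271). Price 99.1630; hedge Δ=1.0000, bond B=-191.1636.
  t=2,j=0: stock 164.3496 → up 190.6455 (V=7.1860), down 154.4886 (V=0.0000). Price 4.7511; hedge Δ=0.1987, bond B=-27.9126.
  t=2,j=1: stock 202.8144 → up 235.2647 (V=44.1011), down 190.6455 (V=7.1860). Price 30.9394; hedge Δ=0.8273, bond B=-136.8564.
  t=2,j=2: stock 250.2816 → up 290.3267 (V=99.1630), down 235.2647 (V=44.1011). Price 76.4965; hedge Δ=1.0000, bond B=-173.7851.
  t=1,j=0: stock 174.8400 → up 202.8144 (V=30.9394), down 164.3496 (V=4.7511). Price 21.6337; hedge Δ=0.6808, bond B=-97.4040.
  t=1,j=1: stock 215.7600 → up 250.2816 (V=76.4965), down 202.8144 (V=30.9394). Price 58.2471; hedge Δ=0.9598, bond B=-148.8306.
  t=0,j=0: stock 186.0000 → up 215.7600 (V=58.2471), down 174.8400 (V=21.6337). Price 43.8742; hedge Δ=0.8948, bond B=-122.5502.
As a check, the time-0 holding Δ(0,0)·S0 + B(0,0) comes to 43.8742 — exactly V0.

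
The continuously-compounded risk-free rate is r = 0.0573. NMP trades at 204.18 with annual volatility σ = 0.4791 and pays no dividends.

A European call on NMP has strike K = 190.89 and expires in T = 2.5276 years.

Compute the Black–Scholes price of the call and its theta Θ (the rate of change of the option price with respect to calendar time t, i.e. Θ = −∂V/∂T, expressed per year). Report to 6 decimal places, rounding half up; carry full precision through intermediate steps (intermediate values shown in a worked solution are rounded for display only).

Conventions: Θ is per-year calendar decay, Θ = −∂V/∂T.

price = 76.302987
Θ = -14.221463

σ√T = 0.4791·√2.5276 = 0.761694
d₁ = (ln(S/K) + (r+σ²/2)T) / (σ√T) = (ln(204.18/190.89) + (0.0573+0.4791²/2)·2.5276) / 0.761694 = (0.067305 + 0.434920) / 0.761694 = 0.659353
d₂ = d₁ − σ√T = 0.659353 − 0.761694 = -0.102341
e^{−rT} = 0.865168
N(d₁) = 0.745165,  N(d₂) = 0.459243
Call price V = S·N(d₁) − K·e^{−rT}·N(d₂) = 152.147855 − 75.844868 = 76.302987
φ(d₁) = (1/√(2π))·e^{−d₁²/2} = 0.321001
Θ = −S·φ(d₁)·σ/(2√T) − r·K·e^{−rT}·N(d₂) = −9.875552 − 4.345911 = -14.221463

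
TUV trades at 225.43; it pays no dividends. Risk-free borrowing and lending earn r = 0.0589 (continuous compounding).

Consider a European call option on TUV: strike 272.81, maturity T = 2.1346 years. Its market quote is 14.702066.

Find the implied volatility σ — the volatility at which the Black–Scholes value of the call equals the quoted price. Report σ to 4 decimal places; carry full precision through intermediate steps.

At σ = 0.1582 the Black–Scholes value reproduces the quote:
σ√T = 0.1582·√2.1346 = 0.231134
d₁ = (ln(S/K) + (r+σ²/2)T) / (σ√T) = (ln(225.43/272.81) + (0.0589+0.1582²/2)·2.1346) / 0.231134 = (-0.190766 + 0.152440) / 0.231134 = -0.165819
d₂ = d₁ − σ√T = -0.165819 − 0.231134 = -0.396953
e^{−rT} = 0.881855
N(d₁) = 0.434150,  N(d₂) = 0.345701
V = S·N(d₁) − K·e^{−rT}·N(d₂) = 97.870408 − 83.168342 = 14.702066 (matching the quote); vega is positive throughout, so no other σ reproduces this price

sigma = 0.1582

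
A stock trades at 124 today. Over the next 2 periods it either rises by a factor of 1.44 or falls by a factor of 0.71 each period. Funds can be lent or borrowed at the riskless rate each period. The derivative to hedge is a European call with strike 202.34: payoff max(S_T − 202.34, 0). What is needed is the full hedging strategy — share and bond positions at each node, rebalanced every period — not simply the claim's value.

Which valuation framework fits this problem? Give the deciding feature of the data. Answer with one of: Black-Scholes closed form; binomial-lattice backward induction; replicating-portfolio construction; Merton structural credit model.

Key observation: since the answer must list Δ and B at each node of the 1.44/0.71 lattice on 124, the replicating-portfolio method — solving the two-state system at every node — is the one that applies.

framework: replicating-portfolio construction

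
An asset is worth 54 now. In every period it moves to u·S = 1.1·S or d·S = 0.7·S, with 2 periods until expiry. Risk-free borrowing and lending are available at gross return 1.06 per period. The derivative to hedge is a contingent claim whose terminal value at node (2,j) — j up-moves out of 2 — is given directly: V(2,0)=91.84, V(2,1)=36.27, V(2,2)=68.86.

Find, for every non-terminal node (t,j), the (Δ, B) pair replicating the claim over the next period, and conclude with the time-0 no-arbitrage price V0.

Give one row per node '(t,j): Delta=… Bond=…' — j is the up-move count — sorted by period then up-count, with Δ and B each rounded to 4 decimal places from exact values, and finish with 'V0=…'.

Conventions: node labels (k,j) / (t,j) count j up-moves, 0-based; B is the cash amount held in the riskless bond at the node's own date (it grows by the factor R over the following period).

(0,0): Delta=1.0383 Bond=0.1980
(1,0): Delta=-3.6753 Bond=178.3844
(1,1): Delta=1.3716 Bond=-19.5873
V0=56.2688

Risk-neutral probability p* = (R−d)/(u−d) = (1.06−0.7)/(1.1−0.7) = 0.9000.
Expiry values: V(2,0)=91.8400, V(2,1)=36.2700, V(2,2)=68.8600
(1,0): S=37.8000. Δ = (V_up−V_dn)/(S_up−S_dn) = (36.2700−91.8400)/(41.5800−26.4600) = -3.6753. V = [p*·36.2700 + (1−p*)·91.8400]/1.06 = 39.4594. B = V − Δ·S = 178.3844.
(1,1): S=59.4000. Δ = (V_up−V_dn)/(S_up−S_dn) = (68.8600−36.2700)/(65.3400−41.5800) = 1.3716. V = [p*·68.8600 + (1−p*)·36.2700]/1.06 = 61.8877. B = V − Δ·S = -19.5873.
(0,0): S=54.0000. Δ = (V_up−V_dn)/(S_up−S_dn) = (61.8877−39.4594)/(59.4000−37.8000) = 1.0383. V = [p*·61.8877 + (1−p*)·39.4594]/1.06 = 56.2688. B = V − Δ·S = 0.1980.
Check: Δ(0,0)·S0 + B(0,0) = 56.2688 = V0.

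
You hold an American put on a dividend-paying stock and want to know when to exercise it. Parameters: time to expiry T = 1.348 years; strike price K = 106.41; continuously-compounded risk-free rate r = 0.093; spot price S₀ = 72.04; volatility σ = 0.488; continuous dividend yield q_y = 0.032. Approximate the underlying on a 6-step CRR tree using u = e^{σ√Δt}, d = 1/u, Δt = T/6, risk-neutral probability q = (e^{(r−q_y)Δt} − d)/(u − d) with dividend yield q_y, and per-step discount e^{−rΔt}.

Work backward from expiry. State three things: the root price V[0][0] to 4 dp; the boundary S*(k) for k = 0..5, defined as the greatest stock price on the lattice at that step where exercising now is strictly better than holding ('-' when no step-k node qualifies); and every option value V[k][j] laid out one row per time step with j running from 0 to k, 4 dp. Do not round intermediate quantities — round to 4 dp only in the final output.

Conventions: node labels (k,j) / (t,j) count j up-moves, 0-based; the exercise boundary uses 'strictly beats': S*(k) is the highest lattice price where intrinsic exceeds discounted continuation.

price = 36.8863
boundary = - 57.1634 45.3589 57.1634 72.0400 57.1634
tree:
36.8863
49.2466 24.7093
61.0511 35.6433 13.5829
70.4179 49.2466 22.0202 4.7520
77.8504 61.0511 34.3700 9.1899 0.0000
83.7481 70.4179 49.2466 17.7723 0.0000 0.0000
88.4279 77.8504 61.0511 34.3700 0.0000 0.0000 0.0000

Δt=0.22467  u=1.26025  d=0.79350  q=0.47199  discount=0.97932
step 6 (expiry): payoffs max(K−S,0) = 88.4279 77.8504 61.0511 34.3700 0.0000 0.0000 0.0000
step 5: (k=5,j=0): S=22.6619, K−S=83.7481, hold=81.7102 ⇒ V=83.7481 exercise | (k=5,j=1): S=35.9921, K−S=70.4179, hold=68.4755 ⇒ V=70.4179 exercise | (k=5,j=2): S=57.1634, K−S=49.2466, hold=47.4558 ⇒ V=49.2466 exercise | (k=5,j=3): S=90.7881, K−S=15.6219, hold=17.7723 ⇒ V=17.7723 continue | (k=5,j=4): S=144.1916, K−S=0.0000, hold=0.0000 ⇒ V=0.0000 continue | (k=5,j=5): S=229.0081, K−S=0.0000, hold=0.0000 ⇒ V=0.0000 continue  boundary S*=57.1634
step 4: (k=4,j=0): S=28.5596, K−S=77.8504, hold=75.8547 ⇒ V=77.8504 exercise | (k=4,j=1): S=45.3589, K−S=61.0511, hold=59.1757 ⇒ V=61.0511 exercise | (k=4,j=2): S=72.0400, K−S=34.3700, hold=33.6798 ⇒ V=34.3700 exercise | (k=4,j=3): S=114.4154, K−S=0.0000, hold=9.1899 ⇒ V=9.1899 continue | (k=4,j=4): S=181.7170, K−S=0.0000, hold=0.0000 ⇒ V=0.0000 continue  boundary S*=72.0400
step 3: (k=3,j=0): S=35.9921, K−S=70.4179, hold=68.4755 ⇒ V=70.4179 exercise | (k=3,j=1): S=57.1634, K−S=49.2466, hold=47.4558 ⇒ V=49.2466 exercise | (k=3,j=2): S=90.7881, K−S=15.6219, hold=22.0202 ⇒ V=22.0202 continue | (k=3,j=3): S=144.1916, K−S=0.0000, hold=4.7520 ⇒ V=4.7520 continue  boundary S*=57.1634
step 2: (k=2,j=0): S=45.3589, K−S=61.0511, hold=59.1757 ⇒ V=61.0511 exercise | (k=2,j=1): S=72.0400, K−S=34.3700, hold=35.6433 ⇒ V=35.6433 continue | (k=2,j=2): S=114.4154, K−S=0.0000, hold=13.5829 ⇒ V=13.5829 continue  boundary S*=45.3589
step 1: (k=1,j=0): S=57.1634, K−S=49.2466, hold=48.0444 ⇒ V=49.2466 exercise | (k=1,j=1): S=90.7881, K−S=15.6219, hold=24.7093 ⇒ V=24.7093 continue  boundary S*=57.1634
step 0: (k=0,j=0): S=72.0400, K−S=34.3700, hold=36.8863 ⇒ V=36.8863 continue  boundary S*=-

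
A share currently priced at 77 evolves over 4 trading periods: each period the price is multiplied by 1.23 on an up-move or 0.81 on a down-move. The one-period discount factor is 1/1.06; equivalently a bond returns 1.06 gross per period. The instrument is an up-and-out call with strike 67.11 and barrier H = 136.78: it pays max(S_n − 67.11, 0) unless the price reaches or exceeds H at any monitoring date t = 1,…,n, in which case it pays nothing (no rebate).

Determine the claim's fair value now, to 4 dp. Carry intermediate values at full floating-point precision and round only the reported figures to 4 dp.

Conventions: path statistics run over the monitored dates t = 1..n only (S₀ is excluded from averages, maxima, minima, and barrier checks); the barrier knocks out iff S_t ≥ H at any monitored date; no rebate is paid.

No-arbitrage gives p* = (R−d)/(u−d) = 0.5952: enumerate every path, weight its payoff by its p*-probability, and discount by R^4.
Enumerate all 2^4 = 16 price paths (U = up ×1.23, D = down ×0.81); each path with k up-moves has probability p*^k·(1−p*)^(4−k).
DDDD: M=62.3700, payoff=0.0000, prob=0.026841
UDDD: M=94.7100, payoff=0.0000, prob=0.039472
DUDD: M=76.7151, payoff=0.0000, prob=0.039472
UUDD: M=116.4933, payoff=9.3213, prob=0.058047
DDUD: M=62.3700, payoff=0.0000, prob=0.039472
UDUD: M=94.7100, payoff=9.3213, prob=0.058047
DUUD: M=94.3596, payoff=9.3213, prob=0.058047
UUUD: M=143.2868, payoff=0.0000, prob=0.085363
DDDU: M=62.3700, payoff=0.0000, prob=0.039472
UDDU: M=94.7100, payoff=9.3213, prob=0.058047
DUDU: M=76.7151, payoff=9.3213, prob=0.058047
UUDU: M=116.4933, payoff=48.9523, prob=0.085363
DDUU: M=76.4313, payoff=9.3213, prob=0.058047
UDUU: M=116.0623, payoff=48.9523, prob=0.085363
DUUU: M=116.0623, payoff=48.9523, prob=0.085363
UUUU: M=176.2427, payoff=0.0000, prob=0.125534
Price = Σ prob·payoff / R^4 = 15.782632 / 1.262477 = 12.5013

price = 12.5013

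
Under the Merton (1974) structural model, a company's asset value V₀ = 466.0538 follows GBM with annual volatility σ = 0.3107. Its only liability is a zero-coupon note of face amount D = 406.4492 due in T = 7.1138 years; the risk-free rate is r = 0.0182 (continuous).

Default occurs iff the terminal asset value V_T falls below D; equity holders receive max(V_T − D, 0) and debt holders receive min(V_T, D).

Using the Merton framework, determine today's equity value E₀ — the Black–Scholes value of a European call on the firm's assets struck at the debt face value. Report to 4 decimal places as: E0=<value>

Work the structural quantities from V₀ = 466.0538 against face 406.4492:
d₁ = [ln(V₀/D) + (r + σ²/2)T] / (σ√T)
   = [ln(466.0538/406.4492) + (0.0182 + 0.5·0.3107²)·7.1138] / (0.3107·√7.1138)
   = [0.136842 + 0.472835] / 0.828690 = 0.735712
d₂ = d₁ − σ√T = 0.735712 − 0.828690 = -0.092978
N(d₁) = 0.769047,  N(d₂) = 0.462960,  e^(−rT) = 0.878560
E₀ = V₀·N(d₁) − D·e^(−rT)·N(d₂)
   = 466.0538·0.769047 − 406.4492·0.878560·0.462960 = 193.098713

E0=193.0987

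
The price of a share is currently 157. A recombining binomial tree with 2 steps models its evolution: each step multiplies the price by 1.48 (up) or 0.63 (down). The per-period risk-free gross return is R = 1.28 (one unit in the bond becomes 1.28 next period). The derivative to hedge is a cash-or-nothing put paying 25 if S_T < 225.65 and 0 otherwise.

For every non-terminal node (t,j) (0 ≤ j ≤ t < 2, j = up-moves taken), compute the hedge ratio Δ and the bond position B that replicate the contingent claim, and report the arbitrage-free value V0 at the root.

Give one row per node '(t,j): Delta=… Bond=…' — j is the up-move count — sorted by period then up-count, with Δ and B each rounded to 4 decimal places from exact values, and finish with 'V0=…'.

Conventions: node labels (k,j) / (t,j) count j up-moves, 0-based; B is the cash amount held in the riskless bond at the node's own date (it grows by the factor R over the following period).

(0,0): Delta=-0.1119 Bond=23.9072
(1,0): Delta=0.0000 Bond=19.5312
(1,1): Delta=-0.1266 Bond=34.0074
V0=6.3358

Since d<R<u, set p* = (R−d)/(u−d) = 0.7647; price each node as the discounted p*-expectation of its children.
Expiry values: V(2,0)=25.0000, V(2,1)=25.0000, V(2,2)=0.0000
  t=1,j=0: stock 98.9100 → up 146.3868 (V=25.0000), down 62.3133 (V=25.0000). Price 19.5312; hedge Δ=0.0000, bond B=19.5312.
  t=1,j=1: stock 232.3600 → up 343.8928 (V=0.0000), down 146.3868 (V=25.0000). Price 4.5956; hedge Δ=-0.1266, bond B=34.0074.
  t=0,j=0: stock 157.0000 → up 232.3600 (V=4.5956), down 98.9100 (V=19.5312). Price 6.3358; hedge Δ=-0.1119, bond B=23.9072.
Verification: the root portfolio costs Δ(0,0)·S0 + B(0,0) = 6.3358, matching V0.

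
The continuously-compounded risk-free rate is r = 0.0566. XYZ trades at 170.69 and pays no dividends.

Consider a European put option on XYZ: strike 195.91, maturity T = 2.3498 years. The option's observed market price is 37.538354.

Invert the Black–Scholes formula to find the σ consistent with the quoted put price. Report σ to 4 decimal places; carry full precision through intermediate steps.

At σ = 0.3593 the Black–Scholes value reproduces the quote:
σ√T = 0.3593·√2.3498 = 0.550773
d₁ = (ln(S/K) + (r+σ²/2)T) / (σ√T) = (ln(170.69/195.91) + (0.0566+0.3593²/2)·2.3498) / 0.550773 = (-0.137806 + 0.284674) / 0.550773 = 0.266658
d₂ = d₁ − σ√T = 0.266658 − 0.550773 = -0.284115
e^{−rT} = 0.875466
N(−d₁) = 0.394866,  N(−d₂) = 0.611839
V = K·e^{−rT}·N(−d₂) − S·N(−d₁) = 104.938099 − 67.399745 = 37.538354 (equal to the quote); since ∂V/∂σ > 0 for all σ, the implied volatility is unique

sigma = 0.3593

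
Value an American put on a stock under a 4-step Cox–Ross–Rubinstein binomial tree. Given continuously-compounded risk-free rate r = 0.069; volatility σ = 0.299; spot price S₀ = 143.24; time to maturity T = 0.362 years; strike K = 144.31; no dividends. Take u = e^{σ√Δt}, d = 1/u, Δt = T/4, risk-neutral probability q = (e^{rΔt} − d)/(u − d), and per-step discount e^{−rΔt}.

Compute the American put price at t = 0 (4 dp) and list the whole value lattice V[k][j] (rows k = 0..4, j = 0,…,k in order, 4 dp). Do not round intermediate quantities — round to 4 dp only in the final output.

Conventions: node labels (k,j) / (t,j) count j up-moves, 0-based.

price = 9.1896
tree:
9.1896
15.3875 3.4016
24.6536 6.7545 0.2513
34.9467 13.3918 0.5186 0.0000
44.3544 24.6536 1.0700 0.0000 0.0000

Δt=0.09050, u=1.09412, d=0.91398, q=0.51230, disc=e^(-rΔt)=0.99377
k=4 terminal: V=max(K-S,0) → 44.3544 24.6536 1.0700 0.0000 0.0000
k=3: j=0 S=109.3633 intr=34.9467 cont=34.0484 V=34.9467[EX]; j=1 S=130.9182 intr=13.3918 cont=12.4935 V=13.3918[EX]; j=2 S=156.7215 intr=0.0000 cont=0.5186 V=0.5186[hold]; j=3 S=187.6105 intr=0.0000 cont=0.0000 V=0.0000[hold]
k=2: j=0 S=119.6564 intr=24.6536 cont=23.7553 V=24.6536[EX]; j=1 S=143.2400 intr=1.0700 cont=6.7545 V=6.7545[hold]; j=2 S=171.4719 intr=0.0000 cont=0.2513 V=0.2513[hold]
k=1: j=0 S=130.9182 intr=13.3918 cont=15.3875 V=15.3875[hold]; j=1 S=156.7215 intr=0.0000 cont=3.4016 V=3.4016[hold]
k=0: j=0 S=143.2400 intr=1.0700 cont=9.1896 V=9.1896[hold]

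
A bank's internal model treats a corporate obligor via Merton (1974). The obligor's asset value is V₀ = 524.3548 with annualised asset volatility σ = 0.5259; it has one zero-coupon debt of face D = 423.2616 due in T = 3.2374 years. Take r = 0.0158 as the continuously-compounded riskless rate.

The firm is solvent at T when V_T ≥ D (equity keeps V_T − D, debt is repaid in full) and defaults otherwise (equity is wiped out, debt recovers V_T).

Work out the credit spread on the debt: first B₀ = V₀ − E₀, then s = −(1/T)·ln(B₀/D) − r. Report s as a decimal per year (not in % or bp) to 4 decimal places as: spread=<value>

With assets at 524.3548 and a single debt payment of 423.2616 at 3.2374 years:
d₁ = [ln(V₀/D) + (r + σ²/2)T] / (σ√T)
   = [ln(524.3548/423.2616) + (0.0158 + 0.5·0.5259²)·3.2374] / (0.5259·√3.2374)
   = [0.214178 + 0.498836] / 0.946240 = 0.753524
d₂ = d₁ − σ√T = 0.753524 − 0.946240 = -0.192717
N(d₁) = 0.774432,  N(d₂) = 0.423590,  e^(−rT) = 0.950135
E₀ = V₀·N(d₁) − D·e^(−rT)·N(d₂)
   = 524.3548·0.774432 − 423.2616·0.950135·0.423590 = 235.727947
B₀ = V₀ − E₀ = 524.3548 − 235.727947 = 288.626853
spread = −(1/T)·ln(B₀/D) − r = −(1/3.2374)·ln(288.626853/423.2616) − 0.0158 = 0.10246025

spread=0.1025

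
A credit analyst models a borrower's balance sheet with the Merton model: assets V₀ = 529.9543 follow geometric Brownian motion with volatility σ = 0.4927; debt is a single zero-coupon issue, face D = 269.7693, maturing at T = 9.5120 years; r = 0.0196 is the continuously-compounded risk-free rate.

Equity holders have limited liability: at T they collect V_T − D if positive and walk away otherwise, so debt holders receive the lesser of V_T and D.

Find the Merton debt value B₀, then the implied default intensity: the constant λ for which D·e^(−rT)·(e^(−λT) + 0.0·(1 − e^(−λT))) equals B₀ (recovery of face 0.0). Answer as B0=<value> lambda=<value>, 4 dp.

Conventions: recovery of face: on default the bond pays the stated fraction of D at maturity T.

With assets at 529.9543 and a single debt payment of 269.7693 at 9.5120 years:
d₁ = [ln(V₀/D) + (r + σ²/2)T] / (σ√T)
   = [ln(529.9543/269.7693) + (0.0196 + 0.5·0.4927²)·9.5120] / (0.4927·√9.5120)
   = [0.675224 + 1.340970] / 1.519562 = 1.326825
d₂ = d₁ − σ√T = 1.326825 − 1.519562 = -0.192737
N(d₁) = 0.907717,  N(d₂) = 0.423582,  e^(−rT) = 0.829912
E₀ = V₀·N(d₁) − D·e^(−rT)·N(d₂)
   = 529.9543·0.907717 − 269.7693·0.829912·0.423582 = 386.214685
B₀ = V₀ − E₀ = 529.9543 − 386.214685 = 143.739615
e^(−λT) = (B₀·e^(rT)/D − 0)/(1 − 0) = (143.7396·1.204947/269.7693 − 0)/1 = 0.64202462
λ = −ln(0.64202462)/9.5120 = 0.046586

B0=143.7396 lambda=0.0466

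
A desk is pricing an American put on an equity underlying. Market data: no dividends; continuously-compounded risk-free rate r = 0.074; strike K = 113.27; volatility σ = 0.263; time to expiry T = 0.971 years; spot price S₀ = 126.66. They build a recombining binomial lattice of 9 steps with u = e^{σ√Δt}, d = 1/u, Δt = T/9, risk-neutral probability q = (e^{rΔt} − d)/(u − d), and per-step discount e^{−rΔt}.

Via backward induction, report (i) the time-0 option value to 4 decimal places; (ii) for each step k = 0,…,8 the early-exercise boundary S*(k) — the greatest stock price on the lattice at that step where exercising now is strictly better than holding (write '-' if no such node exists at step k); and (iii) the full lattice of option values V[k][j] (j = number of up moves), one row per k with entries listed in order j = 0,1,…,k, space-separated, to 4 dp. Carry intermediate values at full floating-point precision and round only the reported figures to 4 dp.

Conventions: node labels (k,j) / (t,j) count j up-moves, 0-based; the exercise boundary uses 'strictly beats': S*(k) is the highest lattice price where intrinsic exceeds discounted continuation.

price = 4.5025
boundary = - - - - 89.6544 82.2346 89.6544 97.7436 89.6544
tree:
4.5025
7.1377 2.1847
11.0049 3.7444 0.8055
16.4259 6.2634 1.5203 0.1705
23.6156 10.1655 2.8252 0.3617 0.0000
31.0354 15.8800 5.1453 0.7671 0.0000 0.0000
37.8412 23.6156 9.1168 1.6271 0.0000 0.0000 0.0000
44.0837 31.0354 15.5264 3.4512 0.0000 0.0000 0.0000 0.0000
49.8095 37.8412 23.6156 7.3202 0.0000 0.0000 0.0000 0.0000 0.0000
55.0615 44.0837 31.0354 15.5264 0.0000 0.0000 0.0000 0.0000 0.0000 0.0000

Δt=0.10789, u=1.09023, d=0.91724, q=0.52475, disc=e^(-rΔt)=0.99205
k=9 terminal: V=max(K-S,0) → 55.0615 44.0837 31.0354 15.5264 0.0000 0.0000 0.0000 0.0000 0.0000 0.0000
k=8: j=0 S=63.4605 intr=49.8095 cont=48.9088 V=49.8095[EX]; j=1 S=75.4288 intr=37.8412 cont=36.9405 V=37.8412[EX]; j=2 S=89.6544 intr=23.6156 cont=22.7149 V=23.6156[EX]; j=3 S=106.5628 intr=6.7072 cont=7.3202 V=7.3202[hold]; j=4 S=126.6600 intr=0.0000 cont=0.0000 V=0.0000[hold]; j=5 S=150.5475 intr=0.0000 cont=0.0000 V=0.0000[hold]; j=6 S=178.9401 intr=0.0000 cont=0.0000 V=0.0000[hold]; j=7 S=212.6873 intr=0.0000 cont=0.0000 V=0.0000[hold]; j=8 S=252.7992 intr=0.0000 cont=0.0000 V=0.0000[hold]  S*(8)=89.6544
k=7: j=0 S=69.1863 intr=44.0837 cont=43.1829 V=44.0837[EX]; j=1 S=82.2346 intr=31.0354 cont=30.1347 V=31.0354[EX]; j=2 S=97.7436 intr=15.5264 cont=14.9447 V=15.5264[EX]; j=3 S=116.1776 intr=0.0000 cont=3.4512 V=3.4512[hold]; j=4 S=138.0882 intr=0.0000 cont=0.0000 V=0.0000[hold]; j=5 S=164.1310 intr=0.0000 cont=0.0000 V=0.0000[hold]; j=6 S=195.0853 intr=0.0000 cont=0.0000 V=0.0000[hold]; j=7 S=231.8775 intr=0.0000 cont=0.0000 V=0.0000[hold]  S*(7)=97.7436
k=6: j=0 S=75.4288 intr=37.8412 cont=36.9405 V=37.8412[EX]; j=1 S=89.6544 intr=23.6156 cont=22.7149 V=23.6156[EX]; j=2 S=106.5628 intr=6.7072 cont=9.1168 V=9.1168[hold]; j=3 S=126.6600 intr=0.0000 cont=1.6271 V=1.6271[hold]; j=4 S=150.5475 intr=0.0000 cont=0.0000 V=0.0000[hold]; j=5 S=178.9401 intr=0.0000 cont=0.0000 V=0.0000[hold]; j=6 S=212.6873 intr=0.0000 cont=0.0000 V=0.0000[hold]  S*(6)=89.6544
k=5: j=0 S=82.2346 intr=31.0354 cont=30.1347 V=31.0354[EX]; j=1 S=97.7436 intr=15.5264 cont=15.8800 V=15.8800[hold]; j=2 S=116.1776 intr=0.0000 cont=5.1453 V=5.1453[hold]; j=3 S=138.0882 intr=0.0000 cont=0.7671 V=0.7671[hold]; j=4 S=164.1310 intr=0.0000 cont=0.0000 V=0.0000[hold]; j=5 S=195.0853 intr=0.0000 cont=0.0000 V=0.0000[hold]  S*(5)=82.2346
k=4: j=0 S=89.6544 intr=23.6156 cont=22.8990 V=23.6156[EX]; j=1 S=106.5628 intr=6.7072 cont=10.1655 V=10.1655[hold]; j=2 S=126.6600 intr=0.0000 cont=2.8252 V=2.8252[hold]; j=3 S=150.5475 intr=0.0000 cont=0.3617 V=0.3617[hold]; j=4 S=178.9401 intr=0.0000 cont=0.0000 V=0.0000[hold]  S*(4)=89.6544
k=3: j=0 S=97.7436 intr=15.5264 cont=16.4259 V=16.4259[hold]; j=1 S=116.1776 intr=0.0000 cont=6.2634 V=6.2634[hold]; j=2 S=138.0882 intr=0.0000 cont=1.5203 V=1.5203[hold]; j=3 S=164.1310 intr=0.0000 cont=0.1705 V=0.1705[hold]  S*(3)=-
k=2: j=0 S=106.5628 intr=6.7072 cont=11.0049 V=11.0049[hold]; j=1 S=126.6600 intr=0.0000 cont=3.7444 V=3.7444[hold]; j=2 S=150.5475 intr=0.0000 cont=0.8055 V=0.8055[hold]  S*(2)=-
k=1: j=0 S=116.1776 intr=0.0000 cont=7.1377 V=7.1377[hold]; j=1 S=138.0882 intr=0.0000 cont=2.1847 V=2.1847[hold]  S*(1)=-
k=0: j=0 S=126.6600 intr=0.0000 cont=4.5025 V=4.5025[hold]  S*(0)=-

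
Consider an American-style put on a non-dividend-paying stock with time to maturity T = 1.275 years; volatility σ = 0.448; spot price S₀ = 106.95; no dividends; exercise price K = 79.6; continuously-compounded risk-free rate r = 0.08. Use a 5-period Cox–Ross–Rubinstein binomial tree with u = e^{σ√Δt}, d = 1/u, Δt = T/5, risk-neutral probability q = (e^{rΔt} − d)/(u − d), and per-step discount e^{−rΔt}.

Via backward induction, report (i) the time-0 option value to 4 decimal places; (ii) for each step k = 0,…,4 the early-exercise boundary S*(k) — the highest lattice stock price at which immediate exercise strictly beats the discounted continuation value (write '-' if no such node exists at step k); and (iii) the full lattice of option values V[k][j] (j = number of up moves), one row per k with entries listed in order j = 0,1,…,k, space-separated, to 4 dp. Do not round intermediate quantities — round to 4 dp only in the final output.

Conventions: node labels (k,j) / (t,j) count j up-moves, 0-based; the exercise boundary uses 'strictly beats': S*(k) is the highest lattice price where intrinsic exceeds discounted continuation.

params: Δt=0.25500 u=1.25386 d=0.79754 q=0.48885 e^(-rΔt)=0.97981
t_5 payoffs: 45.0911 25.3461 0.0000 0.0000 0.0000 0.0000
t_4: node(4,0) S=43.2694 payoff=36.3306 vs cont=34.7232 → 36.3306 [stop]  node(4,1) S=68.0269 payoff=11.5731 vs cont=12.6941 → 12.6941 [wait]  node(4,2) S=106.9500 payoff=0.0000 vs cont=0.0000 → 0.0000 [wait]  node(4,3) S=168.1437 payoff=0.0000 vs cont=0.0000 → 0.0000 [wait]  node(4,4) S=264.3508 payoff=0.0000 vs cont=0.0000 → 0.0000 [wait]  ⇒ S*(4)=43.2694
t_3: node(3,0) S=54.2539 payoff=25.3461 vs cont=24.2757 → 25.3461 [stop]  node(3,1) S=85.2964 payoff=0.0000 vs cont=6.3576 → 6.3576 [wait]  node(3,2) S=134.1006 payoff=0.0000 vs cont=0.0000 → 0.0000 [wait]  node(3,3) S=210.8292 payoff=0.0000 vs cont=0.0000 → 0.0000 [wait]  ⇒ S*(3)=54.2539
t_2: node(2,0) S=68.0269 payoff=11.5731 vs cont=15.7393 → 15.7393 [wait]  node(2,1) S=106.9500 payoff=0.0000 vs cont=3.1841 → 3.1841 [wait]  node(2,2) S=168.1437 payoff=0.0000 vs cont=0.0000 → 0.0000 [wait]  ⇒ S*(2)=-
t_1: node(1,0) S=85.2964 payoff=0.0000 vs cont=9.4078 → 9.4078 [wait]  node(1,1) S=134.1006 payoff=0.0000 vs cont=1.5947 → 1.5947 [wait]  ⇒ S*(1)=-
t_0: node(0,0) S=106.9500 payoff=0.0000 vs cont=5.4756 → 5.4756 [wait]  ⇒ S*(0)=-

price = 5.4756
boundary = - - - 54.2539 43.2694
tree:
5.4756
9.4078 1.5947
15.7393 3.1841 0.0000
25.3461 6.3576 0.0000 0.0000
36.3306 12.6941 0.0000 0.0000 0.0000
45.0911 25.3461 0.0000 0.0000 0.0000 0.0000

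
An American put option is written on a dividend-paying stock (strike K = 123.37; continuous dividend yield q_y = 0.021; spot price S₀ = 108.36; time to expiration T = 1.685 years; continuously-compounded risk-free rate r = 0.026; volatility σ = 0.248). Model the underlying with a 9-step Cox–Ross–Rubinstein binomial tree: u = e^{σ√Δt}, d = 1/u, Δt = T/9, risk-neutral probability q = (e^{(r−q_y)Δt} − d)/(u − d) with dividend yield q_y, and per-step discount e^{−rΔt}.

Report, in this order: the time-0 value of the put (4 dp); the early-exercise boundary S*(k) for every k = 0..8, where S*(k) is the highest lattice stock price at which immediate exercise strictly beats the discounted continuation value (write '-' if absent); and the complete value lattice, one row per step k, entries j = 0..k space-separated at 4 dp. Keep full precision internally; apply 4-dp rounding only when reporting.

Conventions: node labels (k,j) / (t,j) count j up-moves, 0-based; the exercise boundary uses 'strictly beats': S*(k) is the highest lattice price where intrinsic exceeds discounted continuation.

params: Δt=0.18722 u=1.11328 d=0.89825 q=0.47755 e^(-rΔt)=0.99514
t_9 payoffs: 82.1184 72.2433 60.0044 44.8356 26.0357 2.7353 0.0000 0.0000 0.0000 0.0000
t_8: node(8,0) S=45.9245 payoff=77.4455 vs cont=77.0266 → 77.4455 [stop]  node(8,1) S=56.9181 payoff=66.4519 vs cont=66.0762 → 66.4519 [stop]  node(8,2) S=70.5434 payoff=52.8266 vs cont=52.5043 → 52.8266 [stop]  node(8,3) S=87.4305 payoff=35.9395 vs cont=35.6835 → 35.9395 [stop]  node(8,4) S=108.3600 payoff=15.0100 vs cont=14.8361 → 15.0100 [stop]  node(8,5) S=134.2997 payoff=0.0000 vs cont=1.4221 → 1.4221 [wait]  node(8,6) S=166.4491 payoff=0.0000 vs cont=0.0000 → 0.0000 [wait]  node(8,7) S=206.2944 payoff=0.0000 vs cont=0.0000 → 0.0000 [wait]  node(8,8) S=255.6782 payoff=0.0000 vs cont=0.0000 → 0.0000 [wait]  ⇒ S*(8)=108.3600
t_7: node(7,0) S=51.1267 payoff=72.2433 vs cont=71.8449 → 72.2433 [stop]  node(7,1) S=63.3656 payoff=60.0044 vs cont=59.6540 → 60.0044 [stop]  node(7,2) S=78.5344 payoff=44.8356 vs cont=44.5447 → 44.8356 [stop]  node(7,3) S=97.3343 payoff=26.0357 vs cont=25.8186 → 26.0357 [stop]  node(7,4) S=120.6347 payoff=2.7353 vs cont=8.4797 → 8.4797 [wait]  node(7,5) S=149.5128 payoff=0.0000 vs cont=0.7394 → 0.7394 [wait]  node(7,6) S=185.3038 payoff=0.0000 vs cont=0.0000 → 0.0000 [wait]  node(7,7) S=229.6628 payoff=0.0000 vs cont=0.0000 → 0.0000 [wait]  ⇒ S*(7)=97.3343
t_6: node(6,0) S=56.9181 payoff=66.4519 vs cont=66.0762 → 66.4519 [stop]  node(6,1) S=70.5434 payoff=52.8266 vs cont=52.5043 → 52.8266 [stop]  node(6,2) S=87.4305 payoff=35.9395 vs cont=35.6835 → 35.9395 [stop]  node(6,3) S=108.3600 payoff=15.0100 vs cont=17.5660 → 17.5660 [wait]  node(6,4) S=134.2997 payoff=0.0000 vs cont=4.7600 → 4.7600 [wait]  node(6,5) S=166.4491 payoff=0.0000 vs cont=0.3844 → 0.3844 [wait]  node(6,6) S=206.2944 payoff=0.0000 vs cont=0.0000 → 0.0000 [wait]  ⇒ S*(6)=87.4305
t_5: node(5,0) S=63.3656 payoff=60.0044 vs cont=59.6540 → 60.0044 [stop]  node(5,1) S=78.5344 payoff=44.8356 vs cont=44.5447 → 44.8356 [stop]  node(5,2) S=97.3343 payoff=26.0357 vs cont=27.0333 → 27.0333 [wait]  node(5,3) S=120.6347 payoff=2.7353 vs cont=11.3949 → 11.3949 [wait]  node(5,4) S=149.5128 payoff=0.0000 vs cont=2.6575 → 2.6575 [wait]  node(5,5) S=185.3038 payoff=0.0000 vs cont=0.1999 → 0.1999 [wait]  ⇒ S*(5)=78.5344
t_4: node(4,0) S=70.5434 payoff=52.8266 vs cont=52.5043 → 52.8266 [stop]  node(4,1) S=87.4305 payoff=35.9395 vs cont=36.1576 → 36.1576 [wait]  node(4,2) S=108.3600 payoff=15.0100 vs cont=19.4701 → 19.4701 [wait]  node(4,3) S=134.2997 payoff=0.0000 vs cont=7.1872 → 7.1872 [wait]  node(4,4) S=166.4491 payoff=0.0000 vs cont=1.4766 → 1.4766 [wait]  ⇒ S*(4)=70.5434
t_3: node(3,0) S=78.5344 payoff=44.8356 vs cont=44.6484 → 44.8356 [stop]  node(3,1) S=97.3343 payoff=26.0357 vs cont=28.0515 → 28.0515 [wait]  node(3,2) S=120.6347 payoff=2.7353 vs cont=13.5383 → 13.5383 [wait]  node(3,3) S=149.5128 payoff=0.0000 vs cont=4.4384 → 4.4384 [wait]  ⇒ S*(3)=78.5344
t_2: node(2,0) S=87.4305 payoff=35.9395 vs cont=36.6415 → 36.6415 [wait]  node(2,1) S=108.3600 payoff=15.0100 vs cont=21.0181 → 21.0181 [wait]  node(2,2) S=134.2997 payoff=0.0000 vs cont=9.1480 → 9.1480 [wait]  ⇒ S*(2)=-
t_1: node(1,0) S=97.3343 payoff=26.0357 vs cont=29.0388 → 29.0388 [wait]  node(1,1) S=120.6347 payoff=2.7353 vs cont=15.2749 → 15.2749 [wait]  ⇒ S*(1)=-
t_0: node(0,0) S=108.3600 payoff=15.0100 vs cont=22.3567 → 22.3567 [wait]  ⇒ S*(0)=-

price = 22.3567
boundary = - - - 78.5344 70.5434 78.5344 87.4305 97.3343 108.3600
tree:
22.3567
29.0388 15.2749
36.6415 21.0181 9.1480
44.8356 28.0515 13.5383 4.4384
52.8266 36.1576 19.4701 7.1872 1.4766
60.0044 44.8356 27.0333 11.3949 2.6575 0.1999
66.4519 52.8266 35.9395 17.5660 4.7600 0.3844 0.0000
72.2433 60.0044 44.8356 26.0357 8.4797 0.7394 0.0000 0.0000
77.4455 66.4519 52.8266 35.9395 15.0100 1.4221 0.0000 0.0000 0.0000
82.1184 72.2433 60.0044 44.8356 26.0357 2.7353 0.0000 0.0000 0.0000 0.0000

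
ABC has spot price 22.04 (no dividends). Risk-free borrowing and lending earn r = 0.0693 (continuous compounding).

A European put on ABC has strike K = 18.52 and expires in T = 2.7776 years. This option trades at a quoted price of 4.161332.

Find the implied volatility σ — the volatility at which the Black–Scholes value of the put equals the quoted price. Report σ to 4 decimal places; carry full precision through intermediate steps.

sigma = 0.5968

At σ = 0.5968 the Black–Scholes value reproduces the quote:
σ√T = 0.5968·√2.7776 = 0.994635
d₁ = (ln(S/K) + (r+σ²/2)T) / (σ√T) = (ln(22.04/18.52) + (0.0693+0.5968²/2)·2.7776) / 0.994635 = (0.174008 + 0.687137) / 0.994635 = 0.865790
d₂ = d₁ − σ√T = 0.865790 − 0.994635 = -0.128845
e^{−rT} = 0.824904
N(−d₁) = 0.193303,  N(−d₂) = 0.551260
V = K·e^{−rT}·N(−d₂) − S·N(−d₁) = 8.421724 − 4.260392 = 4.161332 (equal to the quote); since ∂V/∂σ > 0 for all σ, the implied volatility is unique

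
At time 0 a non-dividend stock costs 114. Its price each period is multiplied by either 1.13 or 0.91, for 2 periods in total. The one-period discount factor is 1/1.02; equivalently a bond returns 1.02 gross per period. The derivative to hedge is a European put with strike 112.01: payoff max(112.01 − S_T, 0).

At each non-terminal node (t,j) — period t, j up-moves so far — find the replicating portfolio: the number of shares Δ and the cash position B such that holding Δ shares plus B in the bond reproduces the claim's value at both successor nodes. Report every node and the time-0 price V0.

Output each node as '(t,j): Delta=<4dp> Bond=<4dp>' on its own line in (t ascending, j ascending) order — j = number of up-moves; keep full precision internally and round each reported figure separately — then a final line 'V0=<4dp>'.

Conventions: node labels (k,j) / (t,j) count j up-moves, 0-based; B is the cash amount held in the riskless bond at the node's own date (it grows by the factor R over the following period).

(0,0): Delta=-0.3441 Bond=43.4611
(1,0): Delta=-0.7714 Bond=88.6607
(1,1): Delta=0.0000 Bond=0.0000
V0=4.2307

Arbitrage-free pricing uses the up-move probability p* = (R−d)/(u−d) = 0.5000, discounting each step at R = 1.02.
At maturity the claim pays: V(2,0)=17.6066, V(2,1)=0.0000, V(2,2)=0.0000
  t=1,j=0: stock 103.7400 → up 117.2262 (V=0.0000), down 94.4034 (V=17.6066). Price 8.6307; hedge Δ=-0.7714, bond B=88.6607.
  t=1,j=1: stock 128.8200 → up 145.5666 (V=0.0000), down 117.2262 (V=0.0000). Price 0.0000; hedge Δ=0.0000, bond B=0.0000.
  t=0,j=0: stock 114.0000 → up 128.8200 (V=0.0000), down 103.7400 (V=8.6307). Price 4.2307; hedge Δ=-0.3441, bond B=43.4611.
Sanity check at the root: Δ(0,0)·S0 + B(0,0) reproduces V0 = 4.2307.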